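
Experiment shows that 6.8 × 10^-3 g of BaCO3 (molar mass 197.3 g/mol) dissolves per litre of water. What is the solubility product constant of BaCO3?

1.2 x 10^-9

Molar solubility s = (6.8 × 10^-3 g/L) / (197.3 g/mol) = 3.45 × 10^-5 M.
BaCO3(s) ⇌ Ba^2+ + CO3^2-
With molar solubility s: [Ba^2+] = s, [CO3^2-] = s.
Ksp = [Ba^2+][CO3^2-]
Ksp = s^2
With s = 3.45 × 10^-5: Ksp = 1.2 x 10^-9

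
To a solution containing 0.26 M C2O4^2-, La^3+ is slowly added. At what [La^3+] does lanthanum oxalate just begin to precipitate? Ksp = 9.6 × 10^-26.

La2(C2O4)3(s) ⇌ 2 La^3+(aq) + 3 C2O4^2-(aq)
Ksp = [La^3+]^2[C2O4^2-]^3
Precipitation begins when Q = Ksp. With [C2O4^2-] = 0.26 M:
9.6 × 10^-26 = (0.26)^3 × [La^3+]^2
[La^3+] = (9.6 × 10^-26 / 1.76 × 10^-2)^(1/2) = 2.3 × 10^-12 M

[La^3+] ≈ 2.3 x 10^-12 M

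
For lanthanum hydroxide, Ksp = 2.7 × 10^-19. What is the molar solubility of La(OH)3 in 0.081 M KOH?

s = 5.1 × 10^-16 M

La(OH)3(s) ⇌ La^3+ + 3 OH^-
Ksp = [La^3+][OH^-]^3
Let s be the molar solubility in this solution. [La^3+] = s, [OH^-] = 0.081 + 3s ≈ 0.081 (Ksp is small, so little additional dissolves).
Ksp ≈ s × (0.081)^3
s = 5.1 × 10^-16 M
Check: 3s = 1.5 × 10^-15 ≪ 0.081, so the approximation is valid.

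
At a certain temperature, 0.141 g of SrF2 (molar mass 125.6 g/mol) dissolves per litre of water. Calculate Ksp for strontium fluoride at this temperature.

5.66 × 10^-9

Molar solubility s = (1.41 × 10^-1 g/L) / (125.6 g/mol) = 1.123 × 10^-3 M.
SrF2(s) <=> Sr^2+ + 2 F^-
For each mole of SrF2 that dissolves: [Sr^2+] = s, [F^-] = 2s.
Ksp = [Sr^2+][F^-]^2
Ksp = s(2s)^2 = 4s^3
Ksp = 4 × (1.123 × 10^-3)^3 = 5.66 × 10^-9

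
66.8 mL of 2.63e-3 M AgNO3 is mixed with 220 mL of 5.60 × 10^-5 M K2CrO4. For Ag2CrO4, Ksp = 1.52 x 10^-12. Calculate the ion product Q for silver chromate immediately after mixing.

Q = 1.61e-11

Total volume = 66.8 + 220 = 286.8 mL.
[Ag^+] = 2.63 × 10^-3 × (66.8/286.8) = 6.126 × 10^-4 M
[CrO4^2-] = 5.60 x 10^-5 × (220/286.8) = 4.296 × 10^-5 M
Ag2CrO4(s) ⇌ 2 Ag^+ + CrO4^2-, so Q = [Ag^+]^2[CrO4^2-]
Q = (6.126 x 10^-4)^2(4.296 x 10^-5) = 1.61 × 10^-11
Q > Ksp, so Ag2CrO4 will precipitate.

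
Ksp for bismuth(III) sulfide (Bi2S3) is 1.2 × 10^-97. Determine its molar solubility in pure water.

s = 1.6 × 10^-20 M

Bi2S3(s) ⇌ 2 Bi^3+ + 3 S^2-
Ksp = [Bi^3+]^2[S^2-]^3
For each mole of Bi2S3 that dissolves: [Bi^3+] = 2s, [S^2-] = 3s.
So Ksp = (2s)^2 × (3s)^3 = 108s^5
Solving, s = (1.2 × 10^-97/108)^(1/5) = 1.6 x 10^-20 M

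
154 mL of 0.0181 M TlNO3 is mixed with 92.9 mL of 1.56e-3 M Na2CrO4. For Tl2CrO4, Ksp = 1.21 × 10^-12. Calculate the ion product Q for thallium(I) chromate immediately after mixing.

Q = 7.48e-8

Total volume = 154 + 92.9 = 246.9 mL.
[Tl^+] = 1.81 × 10^-2 × (154/246.9) = 1.129 × 10^-2 M
[CrO4^2-] = 1.56 × 10^-3 × (92.9/246.9) = 5.870 × 10^-4 M
Tl2CrO4(s) ⇌ 2 Tl^+(aq) + CrO4^2-(aq), so Q = [Tl^+]^2[CrO4^2-]
Q = (1.129 × 10^-2)^2(5.870 x 10^-4) = 7.48 × 10^-8
Q > Ksp, so Tl2CrO4 will precipitate.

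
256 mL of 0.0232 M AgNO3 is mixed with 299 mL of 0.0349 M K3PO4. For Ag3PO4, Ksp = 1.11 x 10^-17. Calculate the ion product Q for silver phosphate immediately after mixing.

Q = 2.30 × 10^-8

Total volume = 256 + 299 = 555 mL.
[Ag^+] = 2.32 × 10^-2 × (256/555) = 1.070 x 10^-2 M
[PO4^3-] = 3.49 × 10^-2 × (299/555) = 1.880 × 10^-2 M
Ag3PO4(s) <=> 3 Ag^+ + PO4^3-, so Q = [Ag^+]^3[PO4^3-]
Q = (1.070 x 10^-2)^3(1.880 × 10^-2) = 2.30 x 10^-8
Q > Ksp, so Ag3PO4 will precipitate.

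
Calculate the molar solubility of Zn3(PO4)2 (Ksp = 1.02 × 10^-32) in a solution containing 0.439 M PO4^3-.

Zn3(PO4)2(s) ⇌ 3 Zn^2+ + 2 PO4^3-
Ksp = [Zn^2+]^3[PO4^3-]^2
Let s be the molar solubility in this solution. [Zn^2+] = 3s, [PO4^3-] = 0.439 + 2s ≈ 0.439 (since the PO4^3- already present dominates).
Ksp ≈ (3s)^3 × (0.439)^2
s = 1.25 × 10^-11 M
Check: 2s = 2.5 × 10^-11 ≪ 0.439, so the approximation is valid.

1.25 × 10^-11 M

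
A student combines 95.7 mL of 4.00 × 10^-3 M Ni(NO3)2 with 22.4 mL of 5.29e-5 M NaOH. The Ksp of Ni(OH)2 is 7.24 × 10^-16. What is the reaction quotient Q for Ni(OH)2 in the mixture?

3.26 × 10^-13

Total volume = 95.7 + 22.4 = 118.1 mL.
[Ni^2+] = 4.00 × 10^-3 × (95.7/118.1) = 3.241 × 10^-3 M
[OH^-] = 5.29 x 10^-5 × (22.4/118.1) = 1.003 x 10^-5 M
Ni(OH)2(s) ⇌ Ni^2+ + 2 OH^-, so Q = [Ni^2+][OH^-]^2
Q = (3.241 x 10^-3)(1.003 x 10^-5)^2 = 3.26 x 10^-13
Q > Ksp, so Ni(OH)2 will precipitate.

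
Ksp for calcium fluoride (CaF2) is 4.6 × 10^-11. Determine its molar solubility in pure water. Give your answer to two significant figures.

2.3 x 10^-4 M

CaF2(s) ⇌ Ca^2+ + 2 F^-
Ksp = [Ca^2+][F^-]^2
With molar solubility s: [Ca^2+] = s, [F^-] = 2s.
So Ksp = s × (2s)^2 = 4s^3
s = (4.6 × 10^-11 / 4)^(1/3) = 2.3 × 10^-4 M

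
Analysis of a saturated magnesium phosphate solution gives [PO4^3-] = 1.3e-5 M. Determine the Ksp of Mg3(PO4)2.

Mg3(PO4)2(s) ⇌ 3 Mg^2+(aq) + 2 PO4^3-(aq)
Stoichiometry gives [Mg^2+] = (3/2)[PO4^3-] = 1.95 × 10^-5 M.
Ksp = [Mg^2+]^3[PO4^3-]^2
Ksp = (1.95 × 10^-5)^3 × (1.3 x 10^-5)^2 = 1.3 x 10^-24

Ksp ≈ 1.3e-24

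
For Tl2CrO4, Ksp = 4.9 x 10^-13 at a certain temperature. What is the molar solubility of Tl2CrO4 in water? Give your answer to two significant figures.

Tl2CrO4(s) ⇌ 2 Tl^+(aq) + CrO4^2-(aq)
Ksp = [Tl^+]^2[CrO4^2-]
With molar solubility s: [Tl^+] = 2s, [CrO4^2-] = s.
So Ksp = (2s)^2 × s = 4s^3
s^3 = 4.9 x 10^-13 / 4, so s = 5.0 x 10^-5 M

s = 5.0 × 10^-5 M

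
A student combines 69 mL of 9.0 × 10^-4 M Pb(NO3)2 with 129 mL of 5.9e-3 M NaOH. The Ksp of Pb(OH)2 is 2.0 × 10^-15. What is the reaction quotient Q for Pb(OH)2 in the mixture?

4.6e-9

Total volume = 69 + 129 = 198 mL.
[Pb^2+] = 9.0 × 10^-4 × (69/198) = 3.14 x 10^-4 M
[OH^-] = 5.9 x 10^-3 × (129/198) = 3.84 × 10^-3 M
Pb(OH)2(s) <=> Pb^2+ + 2 OH^-, so Q = [Pb^2+][OH^-]^2
Q = (3.14 × 10^-4)(3.84 × 10^-3)^2 = 4.6 × 10^-9
Q > Ksp, so Pb(OH)2 will precipitate.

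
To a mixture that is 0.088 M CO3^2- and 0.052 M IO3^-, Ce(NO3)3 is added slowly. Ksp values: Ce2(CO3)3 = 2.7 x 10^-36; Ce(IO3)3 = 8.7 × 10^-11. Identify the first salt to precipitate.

Precipitation of each salt starts when its ion product equals its Ksp.
For Ce2(CO3)3: 2.7 x 10^-36 = (0.088)^3 × [Ce^3+]^2  ⇒  [Ce^3+] = 6.3 x 10^-17 M.
For Ce(IO3)3: 8.7 × 10^-11 = (0.052)^3 × [Ce^3+]  ⇒  [Ce^3+] = 6.2 × 10^-7 M.
The salt with the lower threshold [Ce^3+] precipitates first: Ce2(CO3)3.

Ce2(CO3)3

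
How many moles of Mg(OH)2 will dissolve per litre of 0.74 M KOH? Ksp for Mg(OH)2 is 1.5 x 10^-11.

s ≈ 2.7e-11 M

Mg(OH)2(s) ⇌ Mg^2+ + 2 OH^-
Ksp = [Mg^2+][OH^-]^2
Let s be the molar solubility in this solution. [Mg^2+] = s, [OH^-] = 0.74 + 2s ≈ 0.74 (Ksp is small, so little additional dissolves).
Ksp ≈ s × (0.74)^2
s = 2.7 × 10^-11 M
Check: 2s = 5.5 × 10^-11 ≪ 0.74, so the approximation is valid.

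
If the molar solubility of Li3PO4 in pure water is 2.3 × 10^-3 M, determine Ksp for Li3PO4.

Li3PO4(s) <=> 3 Li^+ + PO4^3-
With molar solubility s: [Li^+] = 3s, [PO4^3-] = s.
Ksp = [Li^+]^3[PO4^3-]
Substituting: Ksp = (3s)^3s = 27s^4
Ksp = 27 × (2.3 × 10^-3)^4 = 7.6 × 10^-10

Ksp = 7.6 × 10^-10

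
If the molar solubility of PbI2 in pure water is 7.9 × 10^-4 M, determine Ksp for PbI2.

2.0 × 10^-9

PbI2(s) ⇌ Pb^2+(aq) + 2 I^-(aq)
With molar solubility s: [Pb^2+] = s, [I^-] = 2s.
Ksp = [Pb^2+][I^-]^2
Ksp = s(2s)^2 = 4s^3
Ksp = 4 × (7.9 × 10^-4)^3 = 2.0 × 10^-9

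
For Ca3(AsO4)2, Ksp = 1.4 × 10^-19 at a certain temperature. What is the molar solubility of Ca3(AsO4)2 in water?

s ≈ 6.6e-5 M

Ca3(AsO4)2(s) ⇌ 3 Ca^2+(aq) + 2 AsO4^3-(aq)
Ksp = [Ca^2+]^3[AsO4^3-]^2
For each mole of Ca3(AsO4)2 that dissolves: [Ca^2+] = 3s, [AsO4^3-] = 2s.
So Ksp = (3s)^3 × (2s)^2 = 108s^5
s^5 = 1.4 × 10^-19 / 108, so s = 6.6 × 10^-5 M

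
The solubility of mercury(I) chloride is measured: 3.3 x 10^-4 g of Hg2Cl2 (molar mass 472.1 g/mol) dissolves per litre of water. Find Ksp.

Molar solubility s = (3.3 × 10^-4 g/L) / (472.1 g/mol) = 6.99 × 10^-7 M.
Hg2Cl2(s) ⇌ Hg2^2+ + 2 Cl^-
Let s = molar solubility. Then [Hg2^2+] = s and [Cl^-] = 2s.
Ksp = [Hg2^2+][Cl^-]^2
Substituting: Ksp = s(2s)^2 = 4s^3
With s = 6.99 × 10^-7: Ksp = 1.4 × 10^-18

Ksp ≈ 1.4 × 10^-18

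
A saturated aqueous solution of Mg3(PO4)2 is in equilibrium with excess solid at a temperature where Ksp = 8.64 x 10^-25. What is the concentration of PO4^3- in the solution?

1.21 × 10^-5 M

Mg3(PO4)2(s) <=> 3 Mg^2+ + 2 PO4^3-
Ksp = [Mg^2+]^3[PO4^3-]^2
Let s = molar solubility. Then [Mg^2+] = 3s and [PO4^3-] = 2s.
Substituting: Ksp = (3s)^3(2s)^2 = 108s^5
Solving, s = (8.64 x 10^-25/108)^(1/5) = 6.034 x 10^-6 M
[PO4^3-] = 2s = 1.21 x 10^-5 M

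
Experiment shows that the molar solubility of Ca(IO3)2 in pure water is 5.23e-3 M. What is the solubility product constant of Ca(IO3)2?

Ca(IO3)2(s) ⇌ Ca^2+ + 2 IO3^-
For each mole of Ca(IO3)2 that dissolves: [Ca^2+] = s, [IO3^-] = 2s.
Ksp = [Ca^2+][IO3^-]^2
Ksp = s(2s)^2 = 4s^3
With s = 5.23 × 10^-3: Ksp = 5.72 × 10^-7

Ksp = 5.72 × 10^-7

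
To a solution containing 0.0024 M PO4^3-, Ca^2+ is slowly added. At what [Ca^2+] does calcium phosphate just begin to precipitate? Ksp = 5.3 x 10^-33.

9.7 × 10^-10 M

Ca3(PO4)2(s) ⇌ 3 Ca^2+ + 2 PO4^3-
Ksp = [Ca^2+]^3[PO4^3-]^2
Precipitation begins when Q = Ksp. With [PO4^3-] = 0.0024 M:
5.3 x 10^-33 = (0.0024)^2 × [Ca^2+]^3
[Ca^2+] = (5.3 x 10^-33 / 5.76 × 10^-6)^(1/3) = 9.7 × 10^-10 M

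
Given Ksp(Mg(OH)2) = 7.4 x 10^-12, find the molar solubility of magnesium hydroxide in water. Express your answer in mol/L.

1.2 × 10^-4 M

Mg(OH)2(s) <=> Mg^2+(aq) + 2 OH^-(aq)
Ksp = [Mg^2+][OH^-]^2
If s mol/L of Mg(OH)2 dissolves, [Mg^2+] = s and [OH^-] = 2s.
So Ksp = s × (2s)^2 = 4s^3
Solving, s = (7.4 x 10^-12/4)^(1/3) = 1.2 x 10^-4 M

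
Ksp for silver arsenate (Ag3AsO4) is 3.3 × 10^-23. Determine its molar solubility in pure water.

Ag3AsO4(s) ⇌ 3 Ag^+(aq) + AsO4^3-(aq)
Ksp = [Ag^+]^3[AsO4^3-]
With molar solubility s: [Ag^+] = 3s, [AsO4^3-] = s.
So Ksp = (3s)^3 × s = 27s^4
Solving, s = (3.3 × 10^-23/27)^(1/4) = 1.1 x 10^-6 M

s ≈ 1.1 x 10^-6 M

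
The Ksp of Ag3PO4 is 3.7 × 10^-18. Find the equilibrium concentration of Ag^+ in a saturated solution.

[Ag^+] = 5.8 × 10^-5 M

Ag3PO4(s) ⇌ 3 Ag^+(aq) + PO4^3-(aq)
Ksp = [Ag^+]^3[PO4^3-]
For each mole of Ag3PO4 that dissolves: [Ag^+] = 3s, [PO4^3-] = s.
Substituting: Ksp = (3s)^3s = 27s^4
s = (3.7 × 10^-18 / 27)^(1/4) = 1.92 × 10^-5 M
[Ag^+] = 3s = 5.8 × 10^-5 M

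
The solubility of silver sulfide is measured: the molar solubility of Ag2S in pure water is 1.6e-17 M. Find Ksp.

Ag2S(s) <=> 2 Ag^+ + S^2-
For each mole of Ag2S that dissolves: [Ag^+] = 2s, [S^2-] = s.
Ksp = [Ag^+]^2[S^2-]
So Ksp = (2s)^2 × s = 4s^3
With s = 1.6 x 10^-17: Ksp = 1.6 x 10^-50

Ksp ≈ 1.6e-50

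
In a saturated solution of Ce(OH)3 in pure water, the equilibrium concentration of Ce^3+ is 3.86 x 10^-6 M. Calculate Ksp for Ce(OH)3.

Ksp ≈ 5.99 x 10^-21

Ce(OH)3(s) <=> Ce^3+ + 3 OH^-
Stoichiometry gives [OH^-] = (3/1)[Ce^3+] = 1.158 × 10^-5 M.
Ksp = [Ce^3+][OH^-]^3
Ksp = 3.86 × 10^-6 × (1.158 × 10^-5)^3 = 5.99 x 10^-21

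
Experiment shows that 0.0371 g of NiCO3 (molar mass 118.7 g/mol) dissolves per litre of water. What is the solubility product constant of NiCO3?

Ksp = 9.77e-8

Molar solubility s = (3.71 × 10^-2 g/L) / (118.7 g/mol) = 3.126 × 10^-4 M.
NiCO3(s) ⇌ Ni^2+(aq) + CO3^2-(aq)
With molar solubility s: [Ni^2+] = s, [CO3^2-] = s.
Ksp = [Ni^2+][CO3^2-]
Ksp = (s)(s) = s^2
With s = 3.126 x 10^-4: Ksp = 9.77 x 10^-8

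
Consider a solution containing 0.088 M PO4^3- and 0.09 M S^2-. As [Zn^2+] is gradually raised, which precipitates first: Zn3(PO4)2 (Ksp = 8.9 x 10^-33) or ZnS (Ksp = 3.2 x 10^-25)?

Precipitation of each salt starts when its ion product equals its Ksp.
For Zn3(PO4)2: 8.9 x 10^-33 = (0.088)^2 × [Zn^2+]^3  ⇒  [Zn^2+] = 1.0 x 10^-10 M.
For ZnS: 3.2 x 10^-25 = 0.09 × [Zn^2+]  ⇒  [Zn^2+] = 3.6 × 10^-24 M.
The salt with the lower threshold [Zn^2+] precipitates first: ZnS.

ZnS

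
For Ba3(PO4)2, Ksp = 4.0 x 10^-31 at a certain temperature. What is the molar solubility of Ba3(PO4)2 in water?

Ba3(PO4)2(s) ⇌ 3 Ba^2+ + 2 PO4^3-
Ksp = [Ba^2+]^3[PO4^3-]^2
With molar solubility s: [Ba^2+] = 3s, [PO4^3-] = 2s.
Substituting: Ksp = (3s)^3(2s)^2 = 108s^5
Solving, s = (4.0 x 10^-31/108)^(1/5) = 3.3 × 10^-7 M

s = 3.3e-7 M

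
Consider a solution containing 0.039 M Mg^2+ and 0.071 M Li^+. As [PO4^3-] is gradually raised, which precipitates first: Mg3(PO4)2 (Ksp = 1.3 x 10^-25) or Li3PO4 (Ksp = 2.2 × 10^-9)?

Mg3(PO4)2

Each salt begins to precipitate when Q = Ksp, i.e. when [PO4^3-] reaches its threshold.
For Mg3(PO4)2: 1.3 x 10^-25 = (0.039)^3 × [PO4^3-]^2  ⇒  [PO4^3-] = 4.7 × 10^-11 M.
For Li3PO4: 2.2 × 10^-9 = (0.071)^3 × [PO4^3-]  ⇒  [PO4^3-] = 6.1 × 10^-6 M.
The salt with the lower threshold [PO4^3-] precipitates first: Mg3(PO4)2.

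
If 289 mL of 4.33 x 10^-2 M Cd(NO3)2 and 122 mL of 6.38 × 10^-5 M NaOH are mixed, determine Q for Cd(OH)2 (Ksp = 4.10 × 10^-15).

1.09 × 10^-11

Total volume = 289 + 122 = 411 mL.
[Cd^2+] = 4.33 × 10^-2 × (289/411) = 3.045 × 10^-2 M
[OH^-] = 6.38 x 10^-5 × (122/411) = 1.894 × 10^-5 M
Cd(OH)2(s) ⇌ Cd^2+ + 2 OH^-, so Q = [Cd^2+][OH^-]^2
Q = (3.045 × 10^-2)(1.894 × 10^-5)^2 = 1.09 × 10^-11
Q > Ksp, so Cd(OH)2 will precipitate.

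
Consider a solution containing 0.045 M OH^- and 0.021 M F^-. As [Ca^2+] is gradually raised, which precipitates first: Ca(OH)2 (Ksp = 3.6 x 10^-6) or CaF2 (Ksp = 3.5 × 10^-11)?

Precipitation of each salt starts when its ion product equals its Ksp.
For Ca(OH)2: 3.6 x 10^-6 = (0.045)^2 × [Ca^2+]  ⇒  [Ca^2+] = 1.8 × 10^-3 M.
For CaF2: 3.5 × 10^-11 = (0.021)^2 × [Ca^2+]  ⇒  [Ca^2+] = 7.9 × 10^-8 M.
The salt with the lower threshold [Ca^2+] precipitates first: CaF2.

CaF2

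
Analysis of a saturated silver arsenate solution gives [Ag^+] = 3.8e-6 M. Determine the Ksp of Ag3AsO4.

Ag3AsO4(s) ⇌ 3 Ag^+(aq) + AsO4^3-(aq)
Stoichiometry gives [AsO4^3-] = (1/3)[Ag^+] = 1.27 x 10^-6 M.
Ksp = [Ag^+]^3[AsO4^3-]
Ksp = (3.8 x 10^-6)^3 × 1.27 × 10^-6 = 7.0 x 10^-23

Ksp = 7.0e-23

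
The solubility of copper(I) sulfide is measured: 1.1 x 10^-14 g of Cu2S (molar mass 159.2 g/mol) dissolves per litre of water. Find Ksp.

Molar solubility s = (1.1 x 10^-14 g/L) / (159.2 g/mol) = 6.91 × 10^-17 M.
Cu2S(s) ⇌ 2 Cu^+(aq) + S^2-(aq)
With molar solubility s: [Cu^+] = 2s, [S^2-] = s.
Ksp = [Cu^+]^2[S^2-]
Ksp = (2s)^2s = 4s^3
With s = 6.91 × 10^-17: Ksp = 1.3 x 10^-48

Ksp ≈ 1.3 x 10^-48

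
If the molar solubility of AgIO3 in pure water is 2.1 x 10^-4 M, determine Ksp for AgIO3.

4.4 x 10^-8

AgIO3(s) ⇌ Ag^+ + IO3^-
For each mole of AgIO3 that dissolves: [Ag^+] = s, [IO3^-] = s.
Ksp = [Ag^+][IO3^-]
Ksp = (s)(s) = s^2
With s = 2.1 × 10^-4: Ksp = 4.4 x 10^-8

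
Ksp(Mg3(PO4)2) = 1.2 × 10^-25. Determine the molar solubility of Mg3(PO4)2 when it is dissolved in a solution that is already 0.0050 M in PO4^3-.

Mg3(PO4)2(s) ⇌ 3 Mg^2+(aq) + 2 PO4^3-(aq)
Ksp = [Mg^2+]^3[PO4^3-]^2
Let s be the molar solubility in this solution. [Mg^2+] = 3s, [PO4^3-] = 0.0050 + 2s ≈ 0.0050 (since the PO4^3- already present dominates).
Ksp ≈ (3s)^3 × (0.0050)^2
s = 5.6 × 10^-8 M
Check: 2s = 1.1 × 10^-7 ≪ 0.0050, so the approximation is valid.

5.6 x 10^-8 M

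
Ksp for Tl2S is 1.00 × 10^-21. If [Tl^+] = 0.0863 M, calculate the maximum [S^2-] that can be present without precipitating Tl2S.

[S^2-] ≈ 1.34 x 10^-19 M

Tl2S(s) ⇌ 2 Tl^+ + S^2-
Ksp = [Tl^+]^2[S^2-]
Precipitation begins when Q = Ksp. With [Tl^+] = 0.0863 M:
1.00 × 10^-21 = (0.0863)^2 × [S^2-]
[S^2-] = (1.00 × 10^-21 / 7.448 × 10^-3) = 1.34 × 10^-19 M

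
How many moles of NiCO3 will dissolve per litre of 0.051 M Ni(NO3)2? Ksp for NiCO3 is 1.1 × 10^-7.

2.2e-6 M

NiCO3(s) ⇌ Ni^2+(aq) + CO3^2-(aq)
Ksp = [Ni^2+][CO3^2-]
If s mol/L dissolves here, [Ni^2+] = 0.051 + s ≈ 0.051, [CO3^2-] = s (Ksp is small, so little additional dissolves).
Ksp ≈ 0.051 × s
s = 2.2 × 10^-6 M
Check: s = 2.2 x 10^-6 ≪ 0.051, so the approximation is valid.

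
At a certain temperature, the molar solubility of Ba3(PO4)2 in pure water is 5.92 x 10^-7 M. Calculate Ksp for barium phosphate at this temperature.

Ksp = 7.85 × 10^-30

Ba3(PO4)2(s) <=> 3 Ba^2+(aq) + 2 PO4^3-(aq)
For each mole of Ba3(PO4)2 that dissolves: [Ba^2+] = 3s, [PO4^3-] = 2s.
Ksp = [Ba^2+]^3[PO4^3-]^2
Ksp = (3s)^3(2s)^2 = 108s^5
Ksp = 108 × (5.92 x 10^-7)^5 = 7.85 x 10^-30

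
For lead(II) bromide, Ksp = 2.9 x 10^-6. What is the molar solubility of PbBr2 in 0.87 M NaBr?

s ≈ 3.8 × 10^-6 M

PbBr2(s) <=> Pb^2+ + 2 Br^-
Ksp = [Pb^2+][Br^-]^2
If s mol/L dissolves here, [Pb^2+] = s, [Br^-] = 0.87 + 2s ≈ 0.87 (Ksp is small, so little additional dissolves).
Ksp ≈ s × (0.87)^2
s = 3.8 x 10^-6 M
Check: 2s = 7.7 x 10^-6 ≪ 0.87, so the approximation is valid.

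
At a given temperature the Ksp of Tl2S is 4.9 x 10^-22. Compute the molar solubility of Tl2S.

Tl2S(s) ⇌ 2 Tl^+(aq) + S^2-(aq)
Ksp = [Tl^+]^2[S^2-]
If s mol/L of Tl2S dissolves, [Tl^+] = 2s and [S^2-] = s.
Substituting: Ksp = (2s)^2s = 4s^3
s^3 = 4.9 x 10^-22 / 4, so s = 5.0 x 10^-8 M

5.0 × 10^-8 M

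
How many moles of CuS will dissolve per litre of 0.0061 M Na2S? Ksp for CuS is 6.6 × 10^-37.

CuS(s) ⇌ Cu^2+ + S^2-
Ksp = [Cu^2+][S^2-]
Let s be the molar solubility in this solution. [Cu^2+] = s, [S^2-] = 0.0061 + s ≈ 0.0061 (since S^2- from Na2S dominates).
Ksp ≈ s × 0.0061
s = 1.1 × 10^-34 M
Check: s = 1.1 × 10^-34 ≪ 0.0061, so the approximation is valid.

s ≈ 1.1e-34 M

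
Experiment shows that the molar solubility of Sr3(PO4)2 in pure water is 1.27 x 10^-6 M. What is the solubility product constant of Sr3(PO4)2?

3.57 x 10^-28

Sr3(PO4)2(s) ⇌ 3 Sr^2+ + 2 PO4^3-
For each mole of Sr3(PO4)2 that dissolves: [Sr^2+] = 3s, [PO4^3-] = 2s.
Ksp = [Sr^2+]^3[PO4^3-]^2
So Ksp = (3s)^3 × (2s)^2 = 108s^5
Ksp = 108 × (1.27 × 10^-6)^5 = 3.57 x 10^-28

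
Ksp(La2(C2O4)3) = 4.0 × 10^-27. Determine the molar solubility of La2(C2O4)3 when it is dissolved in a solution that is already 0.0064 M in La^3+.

1.5 x 10^-8 M

La2(C2O4)3(s) ⇌ 2 La^3+ + 3 C2O4^2-
Ksp = [La^3+]^2[C2O4^2-]^3
If s mol/L dissolves here, [La^3+] = 0.0064 + 2s ≈ 0.0064, [C2O4^2-] = 3s (since the La^3+ already present dominates).
Ksp ≈ (0.0064)^2 × (3s)^3
s = 1.5 × 10^-8 M
Check: 2s = 3.1 × 10^-8 ≪ 0.0064, so the approximation is valid.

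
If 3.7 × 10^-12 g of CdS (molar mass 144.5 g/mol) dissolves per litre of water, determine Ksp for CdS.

Molar solubility s = (3.7 × 10^-12 g/L) / (144.5 g/mol) = 2.56 × 10^-14 M.
CdS(s) ⇌ Cd^2+ + S^2-
For each mole of CdS that dissolves: [Cd^2+] = s, [S^2-] = s.
Ksp = [Cd^2+][S^2-]
Ksp = s^2
Ksp = (2.56 × 10^-14)^2 = 6.6 × 10^-28

Ksp = 6.6e-28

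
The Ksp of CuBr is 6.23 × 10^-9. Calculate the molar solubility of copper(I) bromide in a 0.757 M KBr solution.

CuBr(s) <=> Cu^+ + Br^-
Ksp = [Cu^+][Br^-]
Let s be the molar solubility in this solution. [Cu^+] = s, [Br^-] = 0.757 + s ≈ 0.757 (Ksp is small, so little additional dissolves).
Ksp ≈ s × 0.757
s = 8.23 × 10^-9 M
Check: s = 8.2 × 10^-9 ≪ 0.757, so the approximation is valid.

8.23e-9 M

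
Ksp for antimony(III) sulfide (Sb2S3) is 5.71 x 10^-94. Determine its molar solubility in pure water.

Sb2S3(s) ⇌ 2 Sb^3+(aq) + 3 S^2-(aq)
Ksp = [Sb^3+]^2[S^2-]^3
For each mole of Sb2S3 that dissolves: [Sb^3+] = 2s, [S^2-] = 3s.
Ksp = (2s)^2(3s)^3 = 108s^5
Solving, s = (5.71 x 10^-94/108)^(1/5) = 8.80 x 10^-20 M

8.80 × 10^-20 M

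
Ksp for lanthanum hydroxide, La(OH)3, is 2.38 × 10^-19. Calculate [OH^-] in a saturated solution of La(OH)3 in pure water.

2.91e-5 M

La(OH)3(s) ⇌ La^3+(aq) + 3 OH^-(aq)
Ksp = [La^3+][OH^-]^3
With molar solubility s: [La^3+] = s, [OH^-] = 3s.
So Ksp = s × (3s)^3 = 27s^4
s^4 = 2.38 × 10^-19 / 27, so s = 9.690 × 10^-6 M
[OH^-] = 3s = 2.91 × 10^-5 M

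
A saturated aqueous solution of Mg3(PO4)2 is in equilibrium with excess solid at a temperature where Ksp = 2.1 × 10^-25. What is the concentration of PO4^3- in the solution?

9.1e-6 M

Mg3(PO4)2(s) ⇌ 3 Mg^2+ + 2 PO4^3-
Ksp = [Mg^2+]^3[PO4^3-]^2
For each mole of Mg3(PO4)2 that dissolves: [Mg^2+] = 3s, [PO4^3-] = 2s.
Substituting: Ksp = (3s)^3(2s)^2 = 108s^5
Solving, s = (2.1 × 10^-25/108)^(1/5) = 4.55 x 10^-6 M
[PO4^3-] = 2s = 9.1 × 10^-6 M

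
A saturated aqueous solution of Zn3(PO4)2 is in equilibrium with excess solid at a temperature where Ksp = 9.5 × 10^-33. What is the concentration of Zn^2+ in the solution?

Zn3(PO4)2(s) <=> 3 Zn^2+(aq) + 2 PO4^3-(aq)
Ksp = [Zn^2+]^3[PO4^3-]^2
With molar solubility s: [Zn^2+] = 3s, [PO4^3-] = 2s.
Substituting: Ksp = (3s)^3(2s)^2 = 108s^5
Solving, s = (9.5 × 10^-33/108)^(1/5) = 1.54 x 10^-7 M
[Zn^2+] = 3s = 4.6 x 10^-7 M

[Zn^2+] ≈ 4.6 × 10^-7 M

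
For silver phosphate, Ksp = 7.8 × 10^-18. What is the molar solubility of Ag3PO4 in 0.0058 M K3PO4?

3.7 × 10^-6 M

Ag3PO4(s) ⇌ 3 Ag^+(aq) + PO4^3-(aq)
Ksp = [Ag^+]^3[PO4^3-]
Let s = moles of Ag3PO4 that dissolve per litre. [Ag^+] = 3s, [PO4^3-] = 0.0058 + s ≈ 0.0058 (since PO4^3- from K3PO4 dominates).
Ksp ≈ (3s)^3 × 0.0058
s = 3.7 × 10^-6 M
Check: s = 3.7 × 10^-6 ≪ 0.0058, so the approximation is valid.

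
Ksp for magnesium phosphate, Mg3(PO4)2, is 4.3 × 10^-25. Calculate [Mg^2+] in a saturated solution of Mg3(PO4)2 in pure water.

1.6 × 10^-5 M

Mg3(PO4)2(s) ⇌ 3 Mg^2+ + 2 PO4^3-
Ksp = [Mg^2+]^3[PO4^3-]^2
Let s = molar solubility. Then [Mg^2+] = 3s and [PO4^3-] = 2s.
Ksp = (3s)^3(2s)^2 = 108s^5
Solving, s = (4.3 × 10^-25/108)^(1/5) = 5.25 x 10^-6 M
[Mg^2+] = 3s = 1.6 × 10^-5 M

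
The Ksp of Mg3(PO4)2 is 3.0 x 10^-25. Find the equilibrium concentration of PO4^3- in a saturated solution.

Mg3(PO4)2(s) ⇌ 3 Mg^2+ + 2 PO4^3-
Ksp = [Mg^2+]^3[PO4^3-]^2
Let s = molar solubility. Then [Mg^2+] = 3s and [PO4^3-] = 2s.
Substituting: Ksp = (3s)^3(2s)^2 = 108s^5
Solving, s = (3.0 x 10^-25/108)^(1/5) = 4.88 × 10^-6 M
[PO4^3-] = 2s = 9.8 x 10^-6 M

[PO4^3-] ≈ 9.8 × 10^-6 M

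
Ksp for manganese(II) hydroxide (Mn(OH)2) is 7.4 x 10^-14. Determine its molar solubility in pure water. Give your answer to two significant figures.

Mn(OH)2(s) ⇌ Mn^2+ + 2 OH^-
Ksp = [Mn^2+][OH^-]^2
For each mole of Mn(OH)2 that dissolves: [Mn^2+] = s, [OH^-] = 2s.
Substituting: Ksp = s(2s)^2 = 4s^3
Solving, s = (7.4 x 10^-14/4)^(1/3) = 2.6 × 10^-5 M

s ≈ 2.6 x 10^-5 M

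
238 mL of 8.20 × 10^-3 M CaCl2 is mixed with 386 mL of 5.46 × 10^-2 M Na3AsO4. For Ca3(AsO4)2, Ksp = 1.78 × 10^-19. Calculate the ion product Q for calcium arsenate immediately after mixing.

3.49 × 10^-11

Total volume = 238 + 386 = 624 mL.
[Ca^2+] = 8.20 × 10^-3 × (238/624) = 3.128 × 10^-3 M
[AsO4^3-] = 5.46 x 10^-2 × (386/624) = 3.378 × 10^-2 M
Ca3(AsO4)2(s) ⇌ 3 Ca^2+(aq) + 2 AsO4^3-(aq), so Q = [Ca^2+]^3[AsO4^3-]^2
Q = (3.128 x 10^-3)^3(3.378 × 10^-2)^2 = 3.49 × 10^-11
Q > Ksp, so Ca3(AsO4)2 will precipitate.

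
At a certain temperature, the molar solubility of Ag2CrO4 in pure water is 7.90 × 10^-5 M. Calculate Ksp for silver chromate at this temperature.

Ag2CrO4(s) ⇌ 2 Ag^+(aq) + CrO4^2-(aq)
Let s = molar solubility. Then [Ag^+] = 2s and [CrO4^2-] = s.
Ksp = [Ag^+]^2[CrO4^2-]
So Ksp = (2s)^2 × s = 4s^3
Ksp = 4 × (7.90 x 10^-5)^3 = 1.97 x 10^-12

1.97 × 10^-12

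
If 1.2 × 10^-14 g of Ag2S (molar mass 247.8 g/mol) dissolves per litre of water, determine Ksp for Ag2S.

Ksp = 4.5e-49

Molar solubility s = (1.2 × 10^-14 g/L) / (247.8 g/mol) = 4.84 x 10^-17 M.
Ag2S(s) <=> 2 Ag^+ + S^2-
Let s = molar solubility. Then [Ag^+] = 2s and [S^2-] = s.
Ksp = [Ag^+]^2[S^2-]
Ksp = (2s)^2s = 4s^3
With s = 4.84 × 10^-17: Ksp = 4.5 x 10^-49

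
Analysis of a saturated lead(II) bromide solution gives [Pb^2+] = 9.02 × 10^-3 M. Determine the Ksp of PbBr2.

PbBr2(s) <=> Pb^2+ + 2 Br^-
Stoichiometry gives [Br^-] = (2/1)[Pb^2+] = 1.804 × 10^-2 M.
Ksp = [Pb^2+][Br^-]^2
Ksp = 9.02 x 10^-3 × (1.804 × 10^-2)^2 = 2.94 x 10^-6

2.94e-6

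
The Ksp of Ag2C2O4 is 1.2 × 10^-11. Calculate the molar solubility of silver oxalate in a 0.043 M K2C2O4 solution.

8.4e-6 M

Ag2C2O4(s) ⇌ 2 Ag^+ + C2O4^2-
Ksp = [Ag^+]^2[C2O4^2-]
If s mol/L dissolves here, [Ag^+] = 2s, [C2O4^2-] = 0.043 + s ≈ 0.043 (common-ion effect: C2O4^2- is already 0.043 M).
Ksp ≈ (2s)^2 × 0.043
s = 8.4 × 10^-6 M
Check: s = 8.4 × 10^-6 ≪ 0.043, so the approximation is valid.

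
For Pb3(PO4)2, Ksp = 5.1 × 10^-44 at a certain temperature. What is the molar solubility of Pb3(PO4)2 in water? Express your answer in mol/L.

s = 8.6e-10 M

Pb3(PO4)2(s) ⇌ 3 Pb^2+(aq) + 2 PO4^3-(aq)
Ksp = [Pb^2+]^3[PO4^3-]^2
If s mol/L of Pb3(PO4)2 dissolves, [Pb^2+] = 3s and [PO4^3-] = 2s.
So Ksp = (3s)^3 × (2s)^2 = 108s^5
s = (5.1 × 10^-44 / 108)^(1/5) = 8.6 x 10^-10 M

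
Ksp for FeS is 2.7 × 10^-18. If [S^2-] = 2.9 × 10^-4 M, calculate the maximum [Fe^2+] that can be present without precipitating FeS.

9.3 × 10^-15 M

FeS(s) <=> Fe^2+ + S^2-
Ksp = [Fe^2+][S^2-]
Precipitation begins when Q = Ksp. With [S^2-] = 2.9 × 10^-4 M:
2.7 × 10^-18 = (2.9 × 10^-4) × [Fe^2+]
[Fe^2+] = (2.7 × 10^-18 / 2.9 × 10^-4) = 9.3 x 10^-15 M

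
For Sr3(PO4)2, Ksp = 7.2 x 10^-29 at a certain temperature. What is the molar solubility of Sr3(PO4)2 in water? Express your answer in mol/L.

9.2e-7 M

Sr3(PO4)2(s) ⇌ 3 Sr^2+(aq) + 2 PO4^3-(aq)
Ksp = [Sr^2+]^3[PO4^3-]^2
For each mole of Sr3(PO4)2 that dissolves: [Sr^2+] = 3s, [PO4^3-] = 2s.
Ksp = (3s)^3(2s)^2 = 108s^5
s = (7.2 x 10^-29 / 108)^(1/5) = 9.2 x 10^-7 M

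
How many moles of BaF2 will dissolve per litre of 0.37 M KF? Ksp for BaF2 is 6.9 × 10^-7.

5.0e-6 M

BaF2(s) ⇌ Ba^2+ + 2 F^-
Ksp = [Ba^2+][F^-]^2
If s mol/L dissolves here, [Ba^2+] = s, [F^-] = 0.37 + 2s ≈ 0.37 (common-ion effect: F^- is already 0.37 M).
Ksp ≈ s × (0.37)^2
s = 5.0 × 10^-6 M
Check: 2s = 1.0 × 10^-5 ≪ 0.37, so the approximation is valid.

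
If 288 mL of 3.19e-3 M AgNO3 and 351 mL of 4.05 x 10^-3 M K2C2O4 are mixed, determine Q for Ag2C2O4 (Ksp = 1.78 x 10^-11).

Total volume = 288 + 351 = 639 mL.
[Ag^+] = 3.19 × 10^-3 × (288/639) = 1.438 × 10^-3 M
[C2O4^2-] = 4.05 × 10^-3 × (351/639) = 2.225 x 10^-3 M
Ag2C2O4(s) ⇌ 2 Ag^+(aq) + C2O4^2-(aq), so Q = [Ag^+]^2[C2O4^2-]
Q = (1.438 × 10^-3)^2(2.225 × 10^-3) = 4.60 x 10^-9
Q > Ksp, so Ag2C2O4 will precipitate.

Q = 4.60 x 10^-9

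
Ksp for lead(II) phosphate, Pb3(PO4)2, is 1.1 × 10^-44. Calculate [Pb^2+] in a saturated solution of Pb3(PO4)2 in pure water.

Pb3(PO4)2(s) ⇌ 3 Pb^2+(aq) + 2 PO4^3-(aq)
Ksp = [Pb^2+]^3[PO4^3-]^2
For each mole of Pb3(PO4)2 that dissolves: [Pb^2+] = 3s, [PO4^3-] = 2s.
So Ksp = (3s)^3 × (2s)^2 = 108s^5
s^5 = 1.1 × 10^-44 / 108, so s = 6.33 × 10^-10 M
[Pb^2+] = 3s = 1.9 × 10^-9 M

[Pb^2+] ≈ 1.9e-9 M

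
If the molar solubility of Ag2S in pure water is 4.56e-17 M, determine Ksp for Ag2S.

3.79 x 10^-49

Ag2S(s) ⇌ 2 Ag^+(aq) + S^2-(aq)
For each mole of Ag2S that dissolves: [Ag^+] = 2s, [S^2-] = s.
Ksp = [Ag^+]^2[S^2-]
So Ksp = (2s)^2 × s = 4s^3
With s = 4.56 × 10^-17: Ksp = 3.79 × 10^-49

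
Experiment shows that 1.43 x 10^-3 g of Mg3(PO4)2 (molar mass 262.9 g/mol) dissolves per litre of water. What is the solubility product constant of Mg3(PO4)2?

Ksp = 5.14 × 10^-25

Molar solubility s = (1.43 x 10^-3 g/L) / (262.9 g/mol) = 5.439 × 10^-6 M.
Mg3(PO4)2(s) ⇌ 3 Mg^2+(aq) + 2 PO4^3-(aq)
With molar solubility s: [Mg^2+] = 3s, [PO4^3-] = 2s.
Ksp = [Mg^2+]^3[PO4^3-]^2
Ksp = (3s)^3(2s)^2 = 108s^5
With s = 5.439 x 10^-6: Ksp = 5.14 × 10^-25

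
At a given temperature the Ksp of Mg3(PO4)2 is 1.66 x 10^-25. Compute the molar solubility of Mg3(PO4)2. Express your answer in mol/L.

Mg3(PO4)2(s) ⇌ 3 Mg^2+(aq) + 2 PO4^3-(aq)
Ksp = [Mg^2+]^3[PO4^3-]^2
For each mole of Mg3(PO4)2 that dissolves: [Mg^2+] = 3s, [PO4^3-] = 2s.
So Ksp = (3s)^3 × (2s)^2 = 108s^5
s^5 = 1.66 x 10^-25 / 108, so s = 4.34 × 10^-6 M

s ≈ 4.34 × 10^-6 M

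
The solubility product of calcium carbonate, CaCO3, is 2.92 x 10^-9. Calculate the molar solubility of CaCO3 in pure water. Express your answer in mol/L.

CaCO3(s) ⇌ Ca^2+ + CO3^2-
Ksp = [Ca^2+][CO3^2-]
If s mol/L of CaCO3 dissolves, [Ca^2+] = s and [CO3^2-] = s.
Ksp = s × s = s^2
s = (2.92 x 10^-9)^(1/2) = 5.40 x 10^-5 M

s ≈ 5.40e-5 M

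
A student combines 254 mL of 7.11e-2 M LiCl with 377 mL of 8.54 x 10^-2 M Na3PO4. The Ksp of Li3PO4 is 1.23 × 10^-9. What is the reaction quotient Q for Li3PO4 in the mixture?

Total volume = 254 + 377 = 631 mL.
[Li^+] = 7.11 × 10^-2 × (254/631) = 2.862 × 10^-2 M
[PO4^3-] = 8.54 x 10^-2 × (377/631) = 5.102 x 10^-2 M
Li3PO4(s) <=> 3 Li^+ + PO4^3-, so Q = [Li^+]^3[PO4^3-]
Q = (2.862 × 10^-2)^3(5.102 × 10^-2) = 1.20 × 10^-6
Q > Ksp, so Li3PO4 will precipitate.

Q ≈ 1.20 x 10^-6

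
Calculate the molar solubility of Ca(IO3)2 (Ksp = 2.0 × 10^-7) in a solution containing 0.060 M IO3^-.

Ca(IO3)2(s) <=> Ca^2+(aq) + 2 IO3^-(aq)
Ksp = [Ca^2+][IO3^-]^2
Let s be the molar solubility in this solution. [Ca^2+] = s, [IO3^-] = 0.060 + 2s ≈ 0.060 (since the IO3^- already present dominates).
Ksp ≈ s × (0.060)^2
s = 5.6 x 10^-5 M
Check: 2s = 1.1 x 10^-4 ≪ 0.060, so the approximation is valid.

s ≈ 5.6 × 10^-5 M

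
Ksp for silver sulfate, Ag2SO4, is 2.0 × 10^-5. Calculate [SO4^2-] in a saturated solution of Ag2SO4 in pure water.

0.017 M

Ag2SO4(s) <=> 2 Ag^+ + SO4^2-
Ksp = [Ag^+]^2[SO4^2-]
With molar solubility s: [Ag^+] = 2s, [SO4^2-] = s.
So Ksp = (2s)^2 × s = 4s^3
Solving, s = (2.0 × 10^-5/4)^(1/3) = 1.71 × 10^-2 M
[SO4^2-] = s = 1.7 × 10^-2 M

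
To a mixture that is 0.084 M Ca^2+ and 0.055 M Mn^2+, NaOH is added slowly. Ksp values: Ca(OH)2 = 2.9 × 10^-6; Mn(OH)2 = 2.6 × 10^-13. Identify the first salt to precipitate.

Mn(OH)2

Precipitation of each salt starts when its ion product equals its Ksp.
For Ca(OH)2: 2.9 × 10^-6 = 0.084 × [OH^-]^2  ⇒  [OH^-] = 5.9 × 10^-3 M.
For Mn(OH)2: 2.6 × 10^-13 = 0.055 × [OH^-]^2  ⇒  [OH^-] = 2.2 × 10^-6 M.
The salt with the lower threshold [OH^-] precipitates first: Mn(OH)2.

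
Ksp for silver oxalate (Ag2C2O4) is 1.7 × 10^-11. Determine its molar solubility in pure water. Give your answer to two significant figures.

Ag2C2O4(s) ⇌ 2 Ag^+ + C2O4^2-
Ksp = [Ag^+]^2[C2O4^2-]
Let s = molar solubility. Then [Ag^+] = 2s and [C2O4^2-] = s.
So Ksp = (2s)^2 × s = 4s^3
s^3 = 1.7 × 10^-11 / 4, so s = 1.6 × 10^-4 M

s = 1.6 × 10^-4 M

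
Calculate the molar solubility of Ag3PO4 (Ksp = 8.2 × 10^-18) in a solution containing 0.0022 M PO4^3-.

5.2 × 10^-6 M

Ag3PO4(s) ⇌ 3 Ag^+(aq) + PO4^3-(aq)
Ksp = [Ag^+]^3[PO4^3-]
Let s be the molar solubility in this solution. [Ag^+] = 3s, [PO4^3-] = 0.0022 + s ≈ 0.0022 (common-ion effect: PO4^3- is already 0.0022 M).
Ksp ≈ (3s)^3 × 0.0022
s = 5.2 × 10^-6 M
Check: s = 5.2 × 10^-6 ≪ 0.0022, so the approximation is valid.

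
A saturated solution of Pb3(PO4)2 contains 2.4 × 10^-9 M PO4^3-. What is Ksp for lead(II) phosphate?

Pb3(PO4)2(s) ⇌ 3 Pb^2+(aq) + 2 PO4^3-(aq)
Stoichiometry gives [Pb^2+] = (3/2)[PO4^3-] = 3.60 × 10^-9 M.
Ksp = [Pb^2+]^3[PO4^3-]^2
Ksp = (3.60 × 10^-9)^3 × (2.4 × 10^-9)^2 = 2.7 × 10^-43

Ksp = 2.7 × 10^-43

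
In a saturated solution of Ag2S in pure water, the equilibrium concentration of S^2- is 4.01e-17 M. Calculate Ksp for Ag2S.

Ag2S(s) ⇌ 2 Ag^+(aq) + S^2-(aq)
Stoichiometry gives [Ag^+] = (2/1)[S^2-] = 8.020 × 10^-17 M.
Ksp = [Ag^+]^2[S^2-]
Ksp = (8.020 × 10^-17)^2 × 4.01 × 10^-17 = 2.58 x 10^-49

2.58e-49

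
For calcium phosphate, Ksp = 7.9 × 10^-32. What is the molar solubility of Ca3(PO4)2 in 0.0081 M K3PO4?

Ca3(PO4)2(s) ⇌ 3 Ca^2+ + 2 PO4^3-
Ksp = [Ca^2+]^3[PO4^3-]^2
If s mol/L dissolves here, [Ca^2+] = 3s, [PO4^3-] = 0.0081 + 2s ≈ 0.0081 (common-ion effect: PO4^3- is already 0.0081 M).
Ksp ≈ (3s)^3 × (0.0081)^2
s = 3.5 × 10^-10 M
Check: 2s = 7.1 × 10^-10 ≪ 0.0081, so the approximation is valid.

3.5 x 10^-10 M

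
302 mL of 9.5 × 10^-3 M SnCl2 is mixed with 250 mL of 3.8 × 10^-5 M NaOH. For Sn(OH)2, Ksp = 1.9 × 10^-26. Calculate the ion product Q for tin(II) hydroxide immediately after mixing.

Total volume = 302 + 250 = 552 mL.
[Sn^2+] = 9.5 x 10^-3 × (302/552) = 5.20 x 10^-3 M
[OH^-] = 3.8 x 10^-5 × (250/552) = 1.72 x 10^-5 M
Sn(OH)2(s) ⇌ Sn^2+(aq) + 2 OH^-(aq), so Q = [Sn^2+][OH^-]^2
Q = (5.20 × 10^-3)(1.72 × 10^-5)^2 = 1.5 × 10^-12
Q > Ksp, so Sn(OH)2 will precipitate.

Q ≈ 1.5e-12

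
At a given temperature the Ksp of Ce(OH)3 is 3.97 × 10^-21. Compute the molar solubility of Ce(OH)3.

Ce(OH)3(s) <=> Ce^3+ + 3 OH^-
Ksp = [Ce^3+][OH^-]^3
Let s = molar solubility. Then [Ce^3+] = s and [OH^-] = 3s.
Ksp = s(3s)^3 = 27s^4
Solving, s = (3.97 × 10^-21/27)^(1/4) = 3.48 × 10^-6 M

s ≈ 3.48 x 10^-6 M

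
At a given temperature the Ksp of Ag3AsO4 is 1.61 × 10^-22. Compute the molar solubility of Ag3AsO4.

Ag3AsO4(s) ⇌ 3 Ag^+(aq) + AsO4^3-(aq)
Ksp = [Ag^+]^3[AsO4^3-]
With molar solubility s: [Ag^+] = 3s, [AsO4^3-] = s.
Ksp = (3s)^3s = 27s^4
s^4 = 1.61 × 10^-22 / 27, so s = 1.56 x 10^-6 M

1.56 x 10^-6 M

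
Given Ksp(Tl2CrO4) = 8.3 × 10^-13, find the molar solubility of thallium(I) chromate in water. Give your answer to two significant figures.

Tl2CrO4(s) ⇌ 2 Tl^+ + CrO4^2-
Ksp = [Tl^+]^2[CrO4^2-]
For each mole of Tl2CrO4 that dissolves: [Tl^+] = 2s, [CrO4^2-] = s.
Substituting: Ksp = (2s)^2s = 4s^3
s^3 = 8.3 × 10^-13 / 4, so s = 5.9 x 10^-5 M

s = 5.9 × 10^-5 M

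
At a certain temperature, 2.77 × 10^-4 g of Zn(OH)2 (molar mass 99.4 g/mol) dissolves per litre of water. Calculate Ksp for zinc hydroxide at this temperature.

Molar solubility s = (2.77 × 10^-4 g/L) / (99.4 g/mol) = 2.787 x 10^-6 M.
Zn(OH)2(s) ⇌ Zn^2+(aq) + 2 OH^-(aq)
If s mol/L of Zn(OH)2 dissolves, [Zn^2+] = s and [OH^-] = 2s.
Ksp = [Zn^2+][OH^-]^2
So Ksp = s × (2s)^2 = 4s^3
Ksp = 4 × (2.787 × 10^-6)^3 = 8.66 × 10^-17

Ksp ≈ 8.66 × 10^-17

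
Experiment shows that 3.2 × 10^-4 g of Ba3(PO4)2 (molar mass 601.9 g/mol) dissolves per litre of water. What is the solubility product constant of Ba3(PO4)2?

Molar solubility s = (3.2 × 10^-4 g/L) / (601.9 g/mol) = 5.32 × 10^-7 M.
Ba3(PO4)2(s) ⇌ 3 Ba^2+ + 2 PO4^3-
With molar solubility s: [Ba^2+] = 3s, [PO4^3-] = 2s.
Ksp = [Ba^2+]^3[PO4^3-]^2
So Ksp = (3s)^3 × (2s)^2 = 108s^5
With s = 5.32 × 10^-7: Ksp = 4.6 × 10^-30

4.6 x 10^-30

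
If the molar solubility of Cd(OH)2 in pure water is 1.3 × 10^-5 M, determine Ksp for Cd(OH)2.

Ksp = 8.8e-15

Cd(OH)2(s) <=> Cd^2+(aq) + 2 OH^-(aq)
Let s = molar solubility. Then [Cd^2+] = s and [OH^-] = 2s.
Ksp = [Cd^2+][OH^-]^2
Ksp = s(2s)^2 = 4s^3
Ksp = 4 × (1.3 × 10^-5)^3 = 8.8 x 10^-15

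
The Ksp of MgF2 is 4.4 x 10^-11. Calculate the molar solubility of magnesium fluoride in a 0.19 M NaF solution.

s ≈ 1.2 × 10^-9 M

MgF2(s) ⇌ Mg^2+ + 2 F^-
Ksp = [Mg^2+][F^-]^2
If s mol/L dissolves here, [Mg^2+] = s, [F^-] = 0.19 + 2s ≈ 0.19 (Ksp is small, so little additional dissolves).
Ksp ≈ s × (0.19)^2
s = 1.2 × 10^-9 M
Check: 2s = 2.4 × 10^-9 ≪ 0.19, so the approximation is valid.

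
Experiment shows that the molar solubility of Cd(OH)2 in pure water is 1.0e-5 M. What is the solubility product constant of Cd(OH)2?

4.0 × 10^-15

Cd(OH)2(s) ⇌ Cd^2+ + 2 OH^-
For each mole of Cd(OH)2 that dissolves: [Cd^2+] = s, [OH^-] = 2s.
Ksp = [Cd^2+][OH^-]^2
Ksp = s(2s)^2 = 4s^3
Ksp = 4 × (1.0 × 10^-5)^3 = 4.0 x 10^-15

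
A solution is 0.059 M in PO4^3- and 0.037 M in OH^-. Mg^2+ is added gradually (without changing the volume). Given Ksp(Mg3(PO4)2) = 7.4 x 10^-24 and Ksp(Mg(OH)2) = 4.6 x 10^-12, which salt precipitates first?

Mg(OH)2

Precipitation of each salt starts when its ion product equals its Ksp.
For Mg3(PO4)2: 7.4 x 10^-24 = (0.059)^2 × [Mg^2+]^3  ⇒  [Mg^2+] = 1.3 × 10^-7 M.
For Mg(OH)2: 4.6 x 10^-12 = (0.037)^2 × [Mg^2+]  ⇒  [Mg^2+] = 3.4 × 10^-9 M.
The salt with the lower threshold [Mg^2+] precipitates first: Mg(OH)2.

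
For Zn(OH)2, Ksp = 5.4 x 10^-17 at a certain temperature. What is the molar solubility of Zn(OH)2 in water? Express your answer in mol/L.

Zn(OH)2(s) ⇌ Zn^2+(aq) + 2 OH^-(aq)
Ksp = [Zn^2+][OH^-]^2
For each mole of Zn(OH)2 that dissolves: [Zn^2+] = s, [OH^-] = 2s.
Substituting: Ksp = s(2s)^2 = 4s^3
s = (5.4 x 10^-17 / 4)^(1/3) = 2.4 x 10^-6 M

2.4 × 10^-6 M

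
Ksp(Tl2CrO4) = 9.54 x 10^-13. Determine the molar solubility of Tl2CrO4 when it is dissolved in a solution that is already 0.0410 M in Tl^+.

Tl2CrO4(s) ⇌ 2 Tl^+(aq) + CrO4^2-(aq)
Ksp = [Tl^+]^2[CrO4^2-]
Let s = moles of Tl2CrO4 that dissolve per litre. [Tl^+] = 0.0410 + 2s ≈ 0.0410, [CrO4^2-] = s (since the Tl^+ already present dominates).
Ksp ≈ (0.0410)^2 × s
s = 5.68 x 10^-10 M
Check: 2s = 1.1 × 10^-9 ≪ 0.0410, so the approximation is valid.

5.68 x 10^-10 M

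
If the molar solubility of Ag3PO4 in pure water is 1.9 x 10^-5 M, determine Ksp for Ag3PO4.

Ksp = 3.5 × 10^-18

Ag3PO4(s) <=> 3 Ag^+(aq) + PO4^3-(aq)
If s mol/L of Ag3PO4 dissolves, [Ag^+] = 3s and [PO4^3-] = s.
Ksp = [Ag^+]^3[PO4^3-]
Substituting: Ksp = (3s)^3s = 27s^4
With s = 1.9 × 10^-5: Ksp = 3.5 × 10^-18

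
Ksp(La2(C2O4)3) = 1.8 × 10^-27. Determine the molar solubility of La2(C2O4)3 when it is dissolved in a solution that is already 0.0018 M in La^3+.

La2(C2O4)3(s) ⇌ 2 La^3+ + 3 C2O4^2-
Ksp = [La^3+]^2[C2O4^2-]^3
If s mol/L dissolves here, [La^3+] = 0.0018 + 2s ≈ 0.0018, [C2O4^2-] = 3s (since the La^3+ already present dominates).
Ksp ≈ (0.0018)^2 × (3s)^3
s = 2.7 × 10^-8 M
Check: 2s = 5.5 × 10^-8 ≪ 0.0018, so the approximation is valid.

2.7 × 10^-8 M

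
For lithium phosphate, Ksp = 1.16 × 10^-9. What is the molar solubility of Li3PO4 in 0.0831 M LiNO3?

s = 2.02 x 10^-6 M

Li3PO4(s) ⇌ 3 Li^+(aq) + PO4^3-(aq)
Ksp = [Li^+]^3[PO4^3-]
If s mol/L dissolves here, [Li^+] = 0.0831 + 3s ≈ 0.0831, [PO4^3-] = s (common-ion effect: Li^+ is already 0.0831 M).
Ksp ≈ (0.0831)^3 × s
s = 2.02 x 10^-6 M
Check: 3s = 6.1 × 10^-6 ≪ 0.0831, so the approximation is valid.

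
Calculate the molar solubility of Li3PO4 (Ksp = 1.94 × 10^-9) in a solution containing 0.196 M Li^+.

Li3PO4(s) ⇌ 3 Li^+ + PO4^3-
Ksp = [Li^+]^3[PO4^3-]
If s mol/L dissolves here, [Li^+] = 0.196 + 3s ≈ 0.196, [PO4^3-] = s (since the Li^+ already present dominates).
Ksp ≈ (0.196)^3 × s
s = 2.58 × 10^-7 M
Check: 3s = 7.7 × 10^-7 ≪ 0.196, so the approximation is valid.

s ≈ 2.58e-7 M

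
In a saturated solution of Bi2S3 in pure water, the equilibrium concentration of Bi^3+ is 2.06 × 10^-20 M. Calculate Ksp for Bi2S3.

Ksp = 1.25e-98

Bi2S3(s) ⇌ 2 Bi^3+(aq) + 3 S^2-(aq)
Stoichiometry gives [S^2-] = (3/2)[Bi^3+] = 3.090 x 10^-20 M.
Ksp = [Bi^3+]^2[S^2-]^3
Ksp = (2.06 × 10^-20)^2 × (3.090 x 10^-20)^3 = 1.25 × 10^-98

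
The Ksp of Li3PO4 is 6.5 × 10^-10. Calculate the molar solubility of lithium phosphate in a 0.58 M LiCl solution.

Li3PO4(s) <=> 3 Li^+(aq) + PO4^3-(aq)
Ksp = [Li^+]^3[PO4^3-]
Let s be the molar solubility in this solution. [Li^+] = 0.58 + 3s ≈ 0.58, [PO4^3-] = s (common-ion effect: Li^+ is already 0.58 M).
Ksp ≈ (0.58)^3 × s
s = 3.3 x 10^-9 M
Check: 3s = 1.0 × 10^-8 ≪ 0.58, so the approximation is valid.

s ≈ 3.3 × 10^-9 M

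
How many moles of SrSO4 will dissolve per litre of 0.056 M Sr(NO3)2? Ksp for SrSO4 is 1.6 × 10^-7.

s = 2.9e-6 M

SrSO4(s) ⇌ Sr^2+ + SO4^2-
Ksp = [Sr^2+][SO4^2-]
If s mol/L dissolves here, [Sr^2+] = 0.056 + s ≈ 0.056, [SO4^2-] = s (Ksp is small, so little additional dissolves).
Ksp ≈ 0.056 × s
s = 2.9 × 10^-6 M
Check: s = 2.9 × 10^-6 ≪ 0.056, so the approximation is valid.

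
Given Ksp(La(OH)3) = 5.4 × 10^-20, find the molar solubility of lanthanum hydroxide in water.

La(OH)3(s) <=> La^3+(aq) + 3 OH^-(aq)
Ksp = [La^3+][OH^-]^3
If s mol/L of La(OH)3 dissolves, [La^3+] = s and [OH^-] = 3s.
Ksp = s(3s)^3 = 27s^4
s = (5.4 × 10^-20 / 27)^(1/4) = 6.7 x 10^-6 M

s = 6.7 × 10^-6 M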